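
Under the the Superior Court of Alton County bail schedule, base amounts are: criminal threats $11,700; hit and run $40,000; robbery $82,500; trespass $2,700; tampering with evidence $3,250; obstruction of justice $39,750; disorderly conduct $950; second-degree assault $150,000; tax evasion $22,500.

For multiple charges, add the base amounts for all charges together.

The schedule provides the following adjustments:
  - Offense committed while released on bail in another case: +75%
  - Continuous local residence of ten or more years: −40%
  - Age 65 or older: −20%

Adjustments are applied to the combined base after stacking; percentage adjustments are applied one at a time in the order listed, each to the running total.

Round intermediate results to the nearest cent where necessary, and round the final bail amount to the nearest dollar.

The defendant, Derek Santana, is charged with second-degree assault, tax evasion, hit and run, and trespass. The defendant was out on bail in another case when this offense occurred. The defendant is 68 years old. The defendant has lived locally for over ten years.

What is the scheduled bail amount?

$180,768

Base amounts from the schedule: second-degree assault $150,000; tax evasion $22,500; hit and run $40,000; trespass $2,700.
Stacking rule: sum of all bases. $150,000 + $22,500 + $40,000 + $2,700 = $215,200.
Offense committed while released on bail in another case (+75%): $215,200 × 1.75 = $376,600.
Continuous local residence of ten or more years (−40%): $376,600 × 0.6 = $225,960.
Age 65 or older (−20%): $225,960 × 0.8 = $180,768.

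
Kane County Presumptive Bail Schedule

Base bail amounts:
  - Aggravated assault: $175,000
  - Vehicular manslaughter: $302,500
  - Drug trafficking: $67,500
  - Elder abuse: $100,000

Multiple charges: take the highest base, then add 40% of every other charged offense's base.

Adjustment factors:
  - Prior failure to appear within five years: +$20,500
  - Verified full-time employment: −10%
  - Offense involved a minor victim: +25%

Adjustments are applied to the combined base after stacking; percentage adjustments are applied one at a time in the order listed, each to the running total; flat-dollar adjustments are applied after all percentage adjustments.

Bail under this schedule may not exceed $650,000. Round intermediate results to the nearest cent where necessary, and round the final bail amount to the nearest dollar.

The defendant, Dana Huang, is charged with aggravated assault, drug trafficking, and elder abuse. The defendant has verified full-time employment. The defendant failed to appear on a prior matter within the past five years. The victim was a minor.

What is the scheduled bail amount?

Base amounts from the schedule: aggravated assault $175,000; drug trafficking $67,500; elder abuse $100,000.
Stacking rule: highest base plus 40% of each additional charge. Highest is aggravated assault at $175,000. Additional: $67,500 × 40% = $27,000; $100,000 × 40% = $40,000. Combined base = $175,000 + $67,000 = $242,000.
Verified full-time employment (−10%): $242,000 × 0.9 = $217,800.
Offense involved a minor victim (+25%): $217,800 × 1.25 = $272,250.
Prior failure to appear within five years (+$20,500 flat): $272,250 + $20,500 = $292,750.
$292,750 is within the $650,000 maximum.

$292,750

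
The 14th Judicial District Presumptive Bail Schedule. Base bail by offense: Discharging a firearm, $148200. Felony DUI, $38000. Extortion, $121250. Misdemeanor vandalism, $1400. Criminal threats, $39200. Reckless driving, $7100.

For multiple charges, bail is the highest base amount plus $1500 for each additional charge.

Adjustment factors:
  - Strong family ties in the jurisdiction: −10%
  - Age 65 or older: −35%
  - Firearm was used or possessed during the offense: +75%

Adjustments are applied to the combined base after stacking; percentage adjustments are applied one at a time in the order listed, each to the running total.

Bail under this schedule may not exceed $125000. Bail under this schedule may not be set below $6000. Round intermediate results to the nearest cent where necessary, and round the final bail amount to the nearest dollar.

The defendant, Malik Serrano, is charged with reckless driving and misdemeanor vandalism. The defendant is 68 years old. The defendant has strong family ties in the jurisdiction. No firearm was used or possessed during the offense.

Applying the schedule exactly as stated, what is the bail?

Base amounts from the schedule: reckless driving $7100; misdemeanor vandalism $1400.
Stacking rule: highest base plus $1500 per additional charge. Highest is reckless driving at $7100; 1 additional charge → +$1500. Combined base = $8600.
Strong family ties in the jurisdiction (−10%): $8600 × 0.9 = $7740.
Age 65 or older (−35%): $7740 × 0.65 = $5031.
$5031 is within the $125000 maximum.
Result $5031 is below the minimum of $6000; bail is set at the minimum $6000.

$6000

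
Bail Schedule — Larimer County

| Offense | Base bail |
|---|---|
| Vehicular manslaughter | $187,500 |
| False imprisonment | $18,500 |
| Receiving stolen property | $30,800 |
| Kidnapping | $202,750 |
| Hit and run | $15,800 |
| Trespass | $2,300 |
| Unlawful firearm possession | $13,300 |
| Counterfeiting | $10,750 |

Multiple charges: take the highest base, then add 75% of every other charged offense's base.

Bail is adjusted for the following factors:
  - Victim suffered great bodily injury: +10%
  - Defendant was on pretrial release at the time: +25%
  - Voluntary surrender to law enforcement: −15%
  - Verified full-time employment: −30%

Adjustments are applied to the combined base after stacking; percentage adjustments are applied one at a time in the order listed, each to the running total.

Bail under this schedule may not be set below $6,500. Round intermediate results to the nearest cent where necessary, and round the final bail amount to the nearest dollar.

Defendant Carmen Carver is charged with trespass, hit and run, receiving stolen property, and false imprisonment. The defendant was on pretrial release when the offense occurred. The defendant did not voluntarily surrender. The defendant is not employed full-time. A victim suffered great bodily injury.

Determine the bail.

Base amounts from the schedule: trespass $2,300; hit and run $15,800; receiving stolen property $30,800; false imprisonment $18,500.
Stacking rule: highest base plus 75% of each additional charge. Highest is receiving stolen property at $30,800. Additional: $2,300 × 75% = $1,725; $15,800 × 75% = $11,850; $18,500 × 75% = $13,875. Combined base = $30,800 + $27,450 = $58,250.
Victim suffered great bodily injury (+10%): $58,250 × 1.1 = $64,075.
Defendant was on pretrial release at the time (+25%): $64,075 × 1.25 = $80,093.75.
$80,093.75 is at or above the $6,500 minimum.
Rounded to the nearest dollar: $80,094.

$80,094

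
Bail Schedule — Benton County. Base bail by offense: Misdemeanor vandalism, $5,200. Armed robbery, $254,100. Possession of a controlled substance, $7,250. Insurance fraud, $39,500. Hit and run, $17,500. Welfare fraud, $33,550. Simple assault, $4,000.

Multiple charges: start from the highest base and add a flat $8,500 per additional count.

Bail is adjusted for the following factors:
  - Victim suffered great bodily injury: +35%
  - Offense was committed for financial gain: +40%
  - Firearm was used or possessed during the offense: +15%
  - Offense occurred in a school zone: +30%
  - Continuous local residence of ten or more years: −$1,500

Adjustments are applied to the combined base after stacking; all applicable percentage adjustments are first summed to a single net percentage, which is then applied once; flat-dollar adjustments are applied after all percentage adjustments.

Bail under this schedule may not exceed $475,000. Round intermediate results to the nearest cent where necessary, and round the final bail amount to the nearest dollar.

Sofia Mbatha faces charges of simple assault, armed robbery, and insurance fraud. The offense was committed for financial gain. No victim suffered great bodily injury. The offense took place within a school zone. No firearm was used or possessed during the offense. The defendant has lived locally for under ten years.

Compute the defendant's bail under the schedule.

$460,870

Base amounts from the schedule: simple assault $4,000; armed robbery $254,100; insurance fraud $39,500.
Stacking rule: highest base plus $8,500 per additional charge. Highest is armed robbery at $254,100; 2 additional charges → +$17,000. Combined base = $271,100.
Net percentage adjustment: +40% +30% = +70%. $271,100 × 1.7 = $460,870.
$460,870 is within the $475,000 maximum.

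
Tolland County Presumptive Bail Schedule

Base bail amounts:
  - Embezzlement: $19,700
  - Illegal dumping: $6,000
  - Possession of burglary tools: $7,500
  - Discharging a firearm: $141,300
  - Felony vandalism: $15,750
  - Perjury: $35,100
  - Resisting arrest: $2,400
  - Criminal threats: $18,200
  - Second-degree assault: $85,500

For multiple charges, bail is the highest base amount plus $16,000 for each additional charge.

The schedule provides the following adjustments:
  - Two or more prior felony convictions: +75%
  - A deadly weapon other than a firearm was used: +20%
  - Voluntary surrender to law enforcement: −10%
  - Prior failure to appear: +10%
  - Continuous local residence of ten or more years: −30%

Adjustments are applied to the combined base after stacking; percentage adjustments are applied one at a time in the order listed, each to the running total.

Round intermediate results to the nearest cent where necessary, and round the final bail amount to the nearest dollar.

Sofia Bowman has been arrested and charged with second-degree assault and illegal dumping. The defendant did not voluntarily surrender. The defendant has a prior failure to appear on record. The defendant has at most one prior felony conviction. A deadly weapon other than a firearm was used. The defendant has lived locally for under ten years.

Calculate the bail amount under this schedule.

Base amounts from the schedule: second-degree assault $85,500; illegal dumping $6,000.
Stacking rule: highest base plus $16,000 per additional charge. Highest is second-degree assault at $85,500; 1 additional charge → +$16,000. Combined base = $101,500.
A deadly weapon other than a firearm was used (+20%): $101,500 × 1.2 = $121,800.
Prior failure to appear (+10%): $121,800 × 1.1 = $133,980.

$133,980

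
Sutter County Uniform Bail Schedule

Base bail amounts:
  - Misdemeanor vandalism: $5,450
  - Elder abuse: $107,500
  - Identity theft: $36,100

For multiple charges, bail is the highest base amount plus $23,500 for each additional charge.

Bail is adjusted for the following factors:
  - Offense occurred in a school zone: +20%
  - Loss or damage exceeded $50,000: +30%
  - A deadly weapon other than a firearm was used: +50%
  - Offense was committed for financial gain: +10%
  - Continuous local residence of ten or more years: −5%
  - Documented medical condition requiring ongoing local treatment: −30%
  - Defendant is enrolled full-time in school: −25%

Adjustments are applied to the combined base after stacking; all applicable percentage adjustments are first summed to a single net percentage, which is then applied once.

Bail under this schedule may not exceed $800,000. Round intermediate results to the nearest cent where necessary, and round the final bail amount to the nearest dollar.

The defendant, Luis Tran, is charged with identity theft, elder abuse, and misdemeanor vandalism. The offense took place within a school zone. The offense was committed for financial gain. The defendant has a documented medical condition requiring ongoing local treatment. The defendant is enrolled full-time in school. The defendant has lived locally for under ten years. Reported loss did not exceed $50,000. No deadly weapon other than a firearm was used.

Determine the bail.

$115,875

Base amounts from the schedule: identity theft $36,100; elder abuse $107,500; misdemeanor vandalism $5,450.
Stacking rule: highest base plus $23,500 per additional charge. Highest is elder abuse at $107,500; 2 additional charges → +$47,000. Combined base = $154,500.
Net percentage adjustment: +20% +10% −30% −25% = −25%. $154,500 × 0.75 = $115,875.
$115,875 is within the $800,000 maximum.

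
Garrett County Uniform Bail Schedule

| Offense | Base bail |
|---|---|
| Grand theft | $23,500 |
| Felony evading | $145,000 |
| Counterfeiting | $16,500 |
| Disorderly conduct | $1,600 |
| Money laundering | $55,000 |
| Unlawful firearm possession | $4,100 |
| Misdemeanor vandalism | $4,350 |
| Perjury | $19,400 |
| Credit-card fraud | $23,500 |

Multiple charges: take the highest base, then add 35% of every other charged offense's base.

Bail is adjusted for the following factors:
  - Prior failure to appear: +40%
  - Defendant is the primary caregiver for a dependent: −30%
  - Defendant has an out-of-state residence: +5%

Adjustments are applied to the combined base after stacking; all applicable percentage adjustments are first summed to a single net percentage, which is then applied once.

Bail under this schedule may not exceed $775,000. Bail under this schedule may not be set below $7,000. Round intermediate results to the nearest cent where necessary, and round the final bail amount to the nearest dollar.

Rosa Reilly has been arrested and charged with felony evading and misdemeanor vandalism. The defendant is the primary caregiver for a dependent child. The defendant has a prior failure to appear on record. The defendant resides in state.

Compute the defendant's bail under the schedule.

Base amounts from the schedule: felony evading $145,000; misdemeanor vandalism $4,350.
Stacking rule: highest base plus 35% of each additional charge. Highest is felony evading at $145,000. Additional: $4,350 × 35% = $1,522.50. Combined base = $145,000 + $1,522.50 = $146,522.50.
Net percentage adjustment: +40% −30% = +10%. $146,522.50 × 1.1 = $161,174.75.
$161,174.75 is within the $775,000 maximum.
$161,174.75 is at or above the $7,000 minimum.
Rounded to the nearest dollar: $161,175.

$161,175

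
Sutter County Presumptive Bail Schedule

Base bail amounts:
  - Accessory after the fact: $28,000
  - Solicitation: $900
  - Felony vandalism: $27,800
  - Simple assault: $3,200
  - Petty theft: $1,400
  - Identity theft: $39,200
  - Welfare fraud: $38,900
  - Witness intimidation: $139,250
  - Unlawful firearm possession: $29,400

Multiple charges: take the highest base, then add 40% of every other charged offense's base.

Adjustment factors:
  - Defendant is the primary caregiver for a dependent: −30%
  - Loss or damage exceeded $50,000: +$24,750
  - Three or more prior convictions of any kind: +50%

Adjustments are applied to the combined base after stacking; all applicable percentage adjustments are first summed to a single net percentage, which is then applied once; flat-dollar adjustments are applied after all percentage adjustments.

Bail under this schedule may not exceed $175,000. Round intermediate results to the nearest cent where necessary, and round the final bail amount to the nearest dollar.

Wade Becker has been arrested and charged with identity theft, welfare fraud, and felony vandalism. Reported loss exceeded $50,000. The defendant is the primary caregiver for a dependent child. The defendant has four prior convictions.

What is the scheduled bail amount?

$103,806

Base amounts from the schedule: identity theft $39,200; welfare fraud $38,900; felony vandalism $27,800.
Stacking rule: highest base plus 40% of each additional charge. Highest is identity theft at $39,200. Additional: $38,900 × 40% = $15,560; $27,800 × 40% = $11,120. Combined base = $39,200 + $26,680 = $65,880.
Net percentage adjustment: −30% +50% = +20%. $65,880 × 1.2 = $79,056.
Loss or damage exceeded $50,000 (+$24,750 flat): $79,056 + $24,750 = $103,806.
$103,806 is within the $175,000 maximum.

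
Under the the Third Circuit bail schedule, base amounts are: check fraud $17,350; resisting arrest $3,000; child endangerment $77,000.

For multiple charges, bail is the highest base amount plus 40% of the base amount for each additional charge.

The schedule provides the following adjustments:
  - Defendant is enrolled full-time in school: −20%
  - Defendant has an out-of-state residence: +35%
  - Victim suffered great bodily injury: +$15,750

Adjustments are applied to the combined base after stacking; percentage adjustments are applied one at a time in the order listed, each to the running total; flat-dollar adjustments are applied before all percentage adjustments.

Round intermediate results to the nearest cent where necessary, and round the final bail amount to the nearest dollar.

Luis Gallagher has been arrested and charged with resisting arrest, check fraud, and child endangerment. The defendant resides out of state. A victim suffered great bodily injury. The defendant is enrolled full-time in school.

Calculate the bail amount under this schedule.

Base amounts from the schedule: resisting arrest $3,000; check fraud $17,350; child endangerment $77,000.
Stacking rule: highest base plus 40% of each additional charge. Highest is child endangerment at $77,000. Additional: $3,000 × 40% = $1,200; $17,350 × 40% = $6,940. Combined base = $77,000 + $8,140 = $85,140.
Victim suffered great bodily injury (+$15,750 flat): $85,140 + $15,750 = $100,890.
Defendant is enrolled full-time in school (−20%): $100,890 × 0.8 = $80,712.
Defendant has an out-of-state residence (+35%): $80,712 × 1.35 = $108,961.20.
Rounded to the nearest dollar: $108,961.

$108,961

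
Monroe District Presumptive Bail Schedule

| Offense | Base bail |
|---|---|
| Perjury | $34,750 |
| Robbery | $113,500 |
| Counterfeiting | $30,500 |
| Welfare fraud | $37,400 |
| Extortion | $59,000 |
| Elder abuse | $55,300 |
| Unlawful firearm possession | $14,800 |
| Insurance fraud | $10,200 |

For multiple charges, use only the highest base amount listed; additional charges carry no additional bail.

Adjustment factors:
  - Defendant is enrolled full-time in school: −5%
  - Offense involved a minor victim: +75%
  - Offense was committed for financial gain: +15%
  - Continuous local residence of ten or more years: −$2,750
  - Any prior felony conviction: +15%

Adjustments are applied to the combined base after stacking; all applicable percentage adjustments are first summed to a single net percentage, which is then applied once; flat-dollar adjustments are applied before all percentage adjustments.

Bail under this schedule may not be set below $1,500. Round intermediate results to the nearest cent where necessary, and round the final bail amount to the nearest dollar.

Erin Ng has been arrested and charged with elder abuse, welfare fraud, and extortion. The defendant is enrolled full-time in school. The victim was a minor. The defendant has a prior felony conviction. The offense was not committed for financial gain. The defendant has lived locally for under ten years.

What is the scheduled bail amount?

$109,150

Base amounts from the schedule: elder abuse $55,300; welfare fraud $37,400; extortion $59,000.
Stacking rule: use the highest base only. Highest is extortion at $59,000. Combined base = $59,000.
Net percentage adjustment: −5% +75% +15% = +85%. $59,000 × 1.85 = $109,150.
$109,150 is at or above the $1,500 minimum.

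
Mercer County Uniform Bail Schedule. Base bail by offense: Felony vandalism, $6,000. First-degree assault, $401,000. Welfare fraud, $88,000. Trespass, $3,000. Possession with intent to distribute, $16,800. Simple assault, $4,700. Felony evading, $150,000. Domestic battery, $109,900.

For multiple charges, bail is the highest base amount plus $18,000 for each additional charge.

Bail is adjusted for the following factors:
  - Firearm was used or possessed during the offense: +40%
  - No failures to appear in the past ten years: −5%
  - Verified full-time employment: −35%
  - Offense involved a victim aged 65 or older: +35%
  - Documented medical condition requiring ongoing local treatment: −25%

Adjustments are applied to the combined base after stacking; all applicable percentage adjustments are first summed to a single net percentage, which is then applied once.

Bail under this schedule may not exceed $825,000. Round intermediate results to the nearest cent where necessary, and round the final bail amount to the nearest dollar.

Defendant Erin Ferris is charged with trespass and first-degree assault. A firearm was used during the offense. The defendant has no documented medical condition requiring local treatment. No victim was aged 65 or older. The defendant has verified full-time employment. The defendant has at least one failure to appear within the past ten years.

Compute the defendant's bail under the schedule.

$439,950

Base amounts from the schedule: trespass $3,000; first-degree assault $401,000.
Stacking rule: highest base plus $18,000 per additional charge. Highest is first-degree assault at $401,000; 1 additional charge → +$18,000. Combined base = $419,000.
Net percentage adjustment: +40% −35% = +5%. $419,000 × 1.05 = $439,950.
$439,950 is within the $825,000 maximum.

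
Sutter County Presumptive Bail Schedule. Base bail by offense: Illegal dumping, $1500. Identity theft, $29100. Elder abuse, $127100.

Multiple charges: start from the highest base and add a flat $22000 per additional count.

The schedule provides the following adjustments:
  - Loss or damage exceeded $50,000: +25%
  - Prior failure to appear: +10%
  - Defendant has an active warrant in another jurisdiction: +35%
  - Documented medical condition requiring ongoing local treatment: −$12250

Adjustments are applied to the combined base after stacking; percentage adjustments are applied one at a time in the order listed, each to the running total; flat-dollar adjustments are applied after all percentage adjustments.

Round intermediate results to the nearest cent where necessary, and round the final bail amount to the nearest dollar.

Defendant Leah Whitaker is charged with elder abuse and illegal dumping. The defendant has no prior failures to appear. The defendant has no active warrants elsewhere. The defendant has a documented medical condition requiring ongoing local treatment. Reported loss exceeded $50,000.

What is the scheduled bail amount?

$174125

Base amounts from the schedule: elder abuse $127100; illegal dumping $1500.
Stacking rule: highest base plus $22000 per additional charge. Highest is elder abuse at $127100; 1 additional charge → +$22000. Combined base = $149100.
Loss or damage exceeded $50,000 (+25%): $149100 × 1.25 = $186375.
Documented medical condition requiring ongoing local treatment (−$12250 flat): $186375 − $12250 = $174125.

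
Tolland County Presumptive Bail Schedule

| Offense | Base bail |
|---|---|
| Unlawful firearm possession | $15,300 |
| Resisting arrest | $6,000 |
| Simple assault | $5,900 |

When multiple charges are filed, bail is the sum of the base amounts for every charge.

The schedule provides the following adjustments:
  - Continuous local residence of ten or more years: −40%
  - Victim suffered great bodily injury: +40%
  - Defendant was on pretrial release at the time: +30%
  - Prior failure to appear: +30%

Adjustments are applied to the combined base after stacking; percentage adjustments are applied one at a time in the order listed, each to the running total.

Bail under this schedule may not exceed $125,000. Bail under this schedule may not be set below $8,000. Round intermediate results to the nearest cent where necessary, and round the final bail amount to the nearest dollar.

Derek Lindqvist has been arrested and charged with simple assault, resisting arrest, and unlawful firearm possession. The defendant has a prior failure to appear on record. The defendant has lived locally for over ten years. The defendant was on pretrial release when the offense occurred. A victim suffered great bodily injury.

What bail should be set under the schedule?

$38,613

Base amounts from the schedule: simple assault $5,900; resisting arrest $6,000; unlawful firearm possession $15,300.
Stacking rule: sum of all bases. $5,900 + $6,000 + $15,300 = $27,200.
Continuous local residence of ten or more years (−40%): $27,200 × 0.6 = $16,320.
Victim suffered great bodily injury (+40%): $16,320 × 1.4 = $22,848.
Defendant was on pretrial release at the time (+30%): $22,848 × 1.3 = $29,702.40.
Prior failure to appear (+30%): $29,702.40 × 1.3 = $38,613.12.
$38,613.12 is within the $125,000 maximum.
$38,613.12 is at or above the $8,000 minimum.
Rounded to the nearest dollar: $38,613.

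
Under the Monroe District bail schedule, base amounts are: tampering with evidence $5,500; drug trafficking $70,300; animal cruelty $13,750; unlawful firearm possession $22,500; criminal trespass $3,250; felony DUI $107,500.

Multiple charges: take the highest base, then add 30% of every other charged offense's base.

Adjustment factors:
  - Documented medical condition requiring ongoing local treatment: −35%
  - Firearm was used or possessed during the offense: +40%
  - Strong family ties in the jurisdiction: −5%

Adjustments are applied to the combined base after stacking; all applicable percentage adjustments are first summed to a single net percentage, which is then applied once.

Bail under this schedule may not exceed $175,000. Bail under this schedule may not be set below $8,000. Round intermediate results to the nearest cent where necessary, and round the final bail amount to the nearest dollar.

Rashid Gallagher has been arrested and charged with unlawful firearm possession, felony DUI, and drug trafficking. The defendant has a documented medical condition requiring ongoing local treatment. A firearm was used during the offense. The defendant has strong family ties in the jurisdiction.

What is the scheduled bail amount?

$135,340

Base amounts from the schedule: unlawful firearm possession $22,500; felony DUI $107,500; drug trafficking $70,300.
Stacking rule: highest base plus 30% of each additional charge. Highest is felony DUI at $107,500. Additional: $22,500 × 30% = $6,750; $70,300 × 30% = $21,090. Combined base = $107,500 + $27,840 = $135,340.
Net percentage adjustment: −35% +40% −5% = +0%. $135,340 × 1 = $135,340.
$135,340 is within the $175,000 maximum.
$135,340 is at or above the $8,000 minimum.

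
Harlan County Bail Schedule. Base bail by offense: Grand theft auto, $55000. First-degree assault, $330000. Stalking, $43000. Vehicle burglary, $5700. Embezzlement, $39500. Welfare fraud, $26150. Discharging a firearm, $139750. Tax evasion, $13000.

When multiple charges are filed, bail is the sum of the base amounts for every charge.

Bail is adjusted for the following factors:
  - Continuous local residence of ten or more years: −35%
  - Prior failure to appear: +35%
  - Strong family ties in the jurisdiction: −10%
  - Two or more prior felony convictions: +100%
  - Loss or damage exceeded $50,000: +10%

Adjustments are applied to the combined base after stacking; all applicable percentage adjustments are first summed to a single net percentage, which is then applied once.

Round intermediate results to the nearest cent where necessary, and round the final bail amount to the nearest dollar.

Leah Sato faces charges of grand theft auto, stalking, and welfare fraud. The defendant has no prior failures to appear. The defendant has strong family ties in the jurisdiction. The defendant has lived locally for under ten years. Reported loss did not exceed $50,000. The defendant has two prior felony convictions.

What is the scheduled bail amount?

Base amounts from the schedule: grand theft auto $55000; stalking $43000; welfare fraud $26150.
Stacking rule: sum of all bases. $55000 + $43000 + $26150 = $124150.
Net percentage adjustment: −10% +100% = +90%. $124150 × 1.9 = $235885.

$235885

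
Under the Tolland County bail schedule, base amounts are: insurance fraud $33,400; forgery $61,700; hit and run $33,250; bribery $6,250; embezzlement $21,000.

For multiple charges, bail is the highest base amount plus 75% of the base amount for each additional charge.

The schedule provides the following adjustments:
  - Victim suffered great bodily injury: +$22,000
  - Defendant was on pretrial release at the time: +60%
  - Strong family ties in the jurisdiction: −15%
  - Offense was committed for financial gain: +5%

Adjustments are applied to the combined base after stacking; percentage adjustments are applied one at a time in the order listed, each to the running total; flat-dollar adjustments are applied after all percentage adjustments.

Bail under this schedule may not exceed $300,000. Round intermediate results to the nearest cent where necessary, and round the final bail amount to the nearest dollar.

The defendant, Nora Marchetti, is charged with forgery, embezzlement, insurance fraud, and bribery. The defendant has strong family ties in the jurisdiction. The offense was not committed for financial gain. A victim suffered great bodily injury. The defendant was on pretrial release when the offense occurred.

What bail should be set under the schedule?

$167,775

Base amounts from the schedule: forgery $61,700; embezzlement $21,000; insurance fraud $33,400; bribery $6,250.
Stacking rule: highest base plus 75% of each additional charge. Highest is forgery at $61,700. Additional: $21,000 × 75% = $15,750; $33,400 × 75% = $25,050; $6,250 × 75% = $4,687.50. Combined base = $61,700 + $45,487.50 = $107,187.50.
Defendant was on pretrial release at the time (+60%): $107,187.50 × 1.6 = $171,500.
Strong family ties in the jurisdiction (−15%): $171,500 × 0.85 = $145,775.
Victim suffered great bodily injury (+$22,000 flat): $145,775 + $22,000 = $167,775.
$167,775 is within the $300,000 maximum.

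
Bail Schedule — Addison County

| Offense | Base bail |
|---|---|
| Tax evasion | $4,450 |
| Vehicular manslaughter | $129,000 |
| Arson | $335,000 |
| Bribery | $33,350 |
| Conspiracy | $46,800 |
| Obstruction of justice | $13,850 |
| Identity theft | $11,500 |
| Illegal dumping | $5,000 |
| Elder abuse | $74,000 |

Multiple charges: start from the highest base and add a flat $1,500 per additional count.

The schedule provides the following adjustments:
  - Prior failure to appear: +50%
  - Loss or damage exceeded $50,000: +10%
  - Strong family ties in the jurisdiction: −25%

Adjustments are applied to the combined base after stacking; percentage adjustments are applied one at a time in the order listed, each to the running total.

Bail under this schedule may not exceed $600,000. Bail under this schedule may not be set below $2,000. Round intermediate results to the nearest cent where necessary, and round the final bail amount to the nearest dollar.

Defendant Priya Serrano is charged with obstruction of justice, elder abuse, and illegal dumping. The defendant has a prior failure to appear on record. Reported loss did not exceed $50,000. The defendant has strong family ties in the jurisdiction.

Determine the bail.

$86,625

Base amounts from the schedule: obstruction of justice $13,850; elder abuse $74,000; illegal dumping $5,000.
Stacking rule: highest base plus $1,500 per additional charge. Highest is elder abuse at $74,000; 2 additional charges → +$3,000. Combined base = $77,000.
Prior failure to appear (+50%): $77,000 × 1.5 = $115,500.
Strong family ties in the jurisdiction (−25%): $115,500 × 0.75 = $86,625.
$86,625 is within the $600,000 maximum.
$86,625 is at or above the $2,000 minimum.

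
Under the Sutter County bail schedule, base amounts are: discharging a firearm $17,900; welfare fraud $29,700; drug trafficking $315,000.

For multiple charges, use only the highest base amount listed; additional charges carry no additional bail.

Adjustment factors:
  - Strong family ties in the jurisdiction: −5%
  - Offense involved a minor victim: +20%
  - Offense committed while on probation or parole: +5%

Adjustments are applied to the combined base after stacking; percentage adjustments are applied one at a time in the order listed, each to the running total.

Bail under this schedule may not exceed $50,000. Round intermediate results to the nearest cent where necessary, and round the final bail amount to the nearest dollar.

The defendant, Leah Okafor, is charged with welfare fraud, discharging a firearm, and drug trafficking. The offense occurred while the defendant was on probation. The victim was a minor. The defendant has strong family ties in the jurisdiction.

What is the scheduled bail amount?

$50,000

Base amounts from the schedule: welfare fraud $29,700; discharging a firearm $17,900; drug trafficking $315,000.
Stacking rule: use the highest base only. Highest is drug trafficking at $315,000. Combined base = $315,000.
Strong family ties in the jurisdiction (−5%): $315,000 × 0.95 = $299,250.
Offense involved a minor victim (+20%): $299,250 × 1.2 = $359,100.
Offense committed while on probation or parole (+5%): $359,100 × 1.05 = $377,055.
Result $377,055 exceeds the maximum of $50,000; bail is capped at $50,000.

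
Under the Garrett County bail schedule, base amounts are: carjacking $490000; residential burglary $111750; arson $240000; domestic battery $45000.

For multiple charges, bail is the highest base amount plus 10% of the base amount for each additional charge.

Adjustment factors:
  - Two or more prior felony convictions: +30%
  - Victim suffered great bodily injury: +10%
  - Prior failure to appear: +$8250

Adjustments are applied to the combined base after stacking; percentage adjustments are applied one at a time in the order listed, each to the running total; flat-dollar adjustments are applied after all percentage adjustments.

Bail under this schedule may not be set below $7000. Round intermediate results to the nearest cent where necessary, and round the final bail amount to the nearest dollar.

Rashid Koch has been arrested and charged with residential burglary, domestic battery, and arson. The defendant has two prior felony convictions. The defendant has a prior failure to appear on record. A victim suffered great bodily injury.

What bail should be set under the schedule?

Base amounts from the schedule: residential burglary $111750; domestic battery $45000; arson $240000.
Stacking rule: highest base plus 10% of each additional charge. Highest is arson at $240000. Additional: $111750 × 10% = $11175; $45000 × 10% = $4500. Combined base = $240000 + $15675 = $255675.
Two or more prior felony convictions (+30%): $255675 × 1.3 = $332377.50.
Victim suffered great bodily injury (+10%): $332377.50 × 1.1 = $365615.25.
Prior failure to appear (+$8250 flat): $365615.25 + $8250 = $373865.25.
$373865.25 is at or above the $7000 minimum.
Rounded to the nearest dollar: $373865.

$373865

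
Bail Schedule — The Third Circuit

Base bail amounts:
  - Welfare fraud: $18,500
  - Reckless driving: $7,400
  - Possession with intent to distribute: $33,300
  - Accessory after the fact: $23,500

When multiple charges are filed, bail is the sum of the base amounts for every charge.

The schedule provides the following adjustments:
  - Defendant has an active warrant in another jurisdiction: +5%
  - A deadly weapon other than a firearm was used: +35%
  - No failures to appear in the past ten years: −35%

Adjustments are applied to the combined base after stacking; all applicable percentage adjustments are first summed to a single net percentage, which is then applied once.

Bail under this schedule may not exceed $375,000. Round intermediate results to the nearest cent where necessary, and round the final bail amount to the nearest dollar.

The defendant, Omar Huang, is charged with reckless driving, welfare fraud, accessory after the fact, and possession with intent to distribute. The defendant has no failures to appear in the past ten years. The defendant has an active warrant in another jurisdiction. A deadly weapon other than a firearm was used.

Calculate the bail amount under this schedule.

$86,835

Base amounts from the schedule: reckless driving $7,400; welfare fraud $18,500; accessory after the fact $23,500; possession with intent to distribute $33,300.
Stacking rule: sum of all bases. $7,400 + $18,500 + $23,500 + $33,300 = $82,700.
Net percentage adjustment: +5% +35% −35% = +5%. $82,700 × 1.05 = $86,835.
$86,835 is within the $375,000 maximum.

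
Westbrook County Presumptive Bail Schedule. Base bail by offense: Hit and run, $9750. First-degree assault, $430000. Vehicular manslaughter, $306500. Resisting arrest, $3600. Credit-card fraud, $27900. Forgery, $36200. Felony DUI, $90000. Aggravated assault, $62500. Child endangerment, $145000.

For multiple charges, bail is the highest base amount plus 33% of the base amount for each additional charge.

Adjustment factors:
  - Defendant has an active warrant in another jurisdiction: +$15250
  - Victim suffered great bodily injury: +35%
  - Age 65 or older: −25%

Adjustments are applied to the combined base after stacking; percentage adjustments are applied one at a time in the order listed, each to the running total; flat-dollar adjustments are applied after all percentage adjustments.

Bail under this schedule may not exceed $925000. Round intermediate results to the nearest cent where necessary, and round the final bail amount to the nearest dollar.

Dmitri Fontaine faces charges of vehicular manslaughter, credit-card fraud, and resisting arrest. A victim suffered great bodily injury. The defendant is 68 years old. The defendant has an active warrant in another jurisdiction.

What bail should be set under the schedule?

$336106

Base amounts from the schedule: vehicular manslaughter $306500; credit-card fraud $27900; resisting arrest $3600.
Stacking rule: highest base plus 33% of each additional charge. Highest is vehicular manslaughter at $306500. Additional: $27900 × 33% = $9207; $3600 × 33% = $1188. Combined base = $306500 + $10395 = $316895.
Victim suffered great bodily injury (+35%): $316895 × 1.35 = $427808.25.
Age 65 or older (−25%): $427808.25 × 0.75 = $320856.19.
Defendant has an active warrant in another jurisdiction (+$15250 flat): $320856.19 + $15250 = $336106.19.
$336106.19 is within the $925000 maximum.
Rounded to the nearest dollar: $336106.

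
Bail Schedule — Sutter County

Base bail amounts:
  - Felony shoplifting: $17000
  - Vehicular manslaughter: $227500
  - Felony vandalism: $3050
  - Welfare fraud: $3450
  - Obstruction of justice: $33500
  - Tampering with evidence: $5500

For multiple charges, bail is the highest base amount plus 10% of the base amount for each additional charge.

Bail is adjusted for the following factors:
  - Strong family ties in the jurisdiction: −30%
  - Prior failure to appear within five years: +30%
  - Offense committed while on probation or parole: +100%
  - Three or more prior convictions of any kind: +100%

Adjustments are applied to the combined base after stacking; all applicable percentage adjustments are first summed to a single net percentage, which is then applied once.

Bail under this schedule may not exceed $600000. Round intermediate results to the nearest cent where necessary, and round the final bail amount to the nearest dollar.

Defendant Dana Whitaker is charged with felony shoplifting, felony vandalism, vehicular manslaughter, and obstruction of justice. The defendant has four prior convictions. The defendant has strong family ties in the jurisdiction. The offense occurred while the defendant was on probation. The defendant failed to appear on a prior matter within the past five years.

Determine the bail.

$600000

Base amounts from the schedule: felony shoplifting $17000; felony vandalism $3050; vehicular manslaughter $227500; obstruction of justice $33500.
Stacking rule: highest base plus 10% of each additional charge. Highest is vehicular manslaughter at $227500. Additional: $17000 × 10% = $1700; $3050 × 10% = $305; $33500 × 10% = $3350. Combined base = $227500 + $5355 = $232855.
Net percentage adjustment: −30% +30% +100% +100% = +200%. $232855 × 3 = $698565.
Result $698565 exceeds the maximum of $600000; bail is capped at $600000.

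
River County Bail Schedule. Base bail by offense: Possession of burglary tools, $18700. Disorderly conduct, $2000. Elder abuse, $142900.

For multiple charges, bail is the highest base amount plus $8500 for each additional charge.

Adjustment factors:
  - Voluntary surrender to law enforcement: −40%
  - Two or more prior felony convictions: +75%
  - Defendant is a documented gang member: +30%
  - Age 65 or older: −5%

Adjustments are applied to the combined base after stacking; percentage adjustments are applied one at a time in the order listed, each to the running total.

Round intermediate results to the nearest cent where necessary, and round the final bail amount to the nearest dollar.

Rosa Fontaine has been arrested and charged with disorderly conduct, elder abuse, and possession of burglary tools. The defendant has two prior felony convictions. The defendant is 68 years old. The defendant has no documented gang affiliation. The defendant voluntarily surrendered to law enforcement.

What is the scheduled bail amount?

Base amounts from the schedule: disorderly conduct $2000; elder abuse $142900; possession of burglary tools $18700.
Stacking rule: highest base plus $8500 per additional charge. Highest is elder abuse at $142900; 2 additional charges → +$17000. Combined base = $159900.
Voluntary surrender to law enforcement (−40%): $159900 × 0.6 = $95940.
Two or more prior felony convictions (+75%): $95940 × 1.75 = $167895.
Age 65 or older (−5%): $167895 × 0.95 = $159500.25.
Rounded to the nearest dollar: $159500.

$159500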